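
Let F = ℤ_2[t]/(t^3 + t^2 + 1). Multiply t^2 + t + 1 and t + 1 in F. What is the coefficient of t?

Multiply in ℤ_2[t]: (t^2 + t + 1)·(t + 1) = t^3 + 1.
Reduce using t^3 ≡ t^2 + 1 (mod t^3 + t^2 + 1).
Reduced: t^2.

0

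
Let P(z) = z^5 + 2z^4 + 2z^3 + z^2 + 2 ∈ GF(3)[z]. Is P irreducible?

Yes

Check for roots in GF(3): P(0) = 2; P(1) = 2; P(2) = 2.
No roots, so no linear factors.
Monic irreducibles of degree 2 over GF(3): z^2 + 1, z^2 + z + 2, z^2 + 2z + 2.
None of them divide P (all give nonzero remainder).
No irreducible factor of degree ≤ 2 exists, so P is irreducible over GF(3).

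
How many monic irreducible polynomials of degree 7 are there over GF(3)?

Gauss's count: N_{3}(7) = (1/7) Σ_{d|7} μ(7/d)·3^d.
Divisors of 7: 1, 7; μ(7/d) for each: -1, 1.
Σ = − 3^1 + 3^7 = 2184.
N = 2184/7 = 312.

312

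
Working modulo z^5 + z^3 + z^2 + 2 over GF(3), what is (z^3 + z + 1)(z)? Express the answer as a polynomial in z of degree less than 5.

z^4 + z^2 + z

Multiply in GF(3)[z]: (z^3 + z + 1)·(z) = z^4 + z^2 + z.
Reduced: z^4 + z^2 + z.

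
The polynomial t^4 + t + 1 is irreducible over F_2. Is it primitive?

Yes

Write f(t) = t^4 + t + 1.
|GF(2^4)^×| = 2^4 − 1 = 15. Prime factorization: 15 = 3·5.
f is primitive ⇔ t has order 15 in GF(2)[t]/(f), i.e. t^(15/q) ≠ 1 for each prime q | 15.
t^(5) mod f = t^2 + t.
t^(3) mod f = t^3.
None equal 1, so t has full order 15; f is primitive.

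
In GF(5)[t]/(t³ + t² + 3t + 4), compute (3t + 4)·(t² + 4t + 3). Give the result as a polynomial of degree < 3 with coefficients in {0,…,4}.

Multiply in GF(5)[t]: (3t + 4)·(t² + 4t + 3) = 3t³ + t² + 2.
Reduce using t³ ≡ 4t² + 2t + 1 (mod t³ + t² + 3t + 4).
Reduced: 3t² + t.

3t^2 + t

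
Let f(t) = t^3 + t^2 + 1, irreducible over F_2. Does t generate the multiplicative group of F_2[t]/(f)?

Yes

|GF(2^3)^×| = 2^3 − 1 = 7. Prime factorization: 7 = 7.
f is primitive ⇔ t has order 7 in GF(2)[t]/(f), i.e. t^(7/q) ≠ 1 for each prime q | 7.
t^(1) mod f = t.
None equal 1, so t has full order 7; f is primitive.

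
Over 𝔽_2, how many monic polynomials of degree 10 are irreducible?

The number of monic irreducibles of degree 10 over GF(2) is (1/10)·Σ_{d∣10} μ(10/d) 2^d.
Divisors of 10: 1, 2, 5, 10; μ(10/d) for each: 1, -1, -1, 1.
Σ = 2^1 − 2^2 − 2^5 + 2^10 = 990.
N = 990/10 = 99.

99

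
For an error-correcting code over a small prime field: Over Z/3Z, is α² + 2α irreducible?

Write g(α) = α² + 2α.
Check for roots in Z/3Z: g(0) = 0 → root; g(1) = 0 → root; g(2) = 2.
g(0) = 0, so (α) divides g(α); g is reducible.

No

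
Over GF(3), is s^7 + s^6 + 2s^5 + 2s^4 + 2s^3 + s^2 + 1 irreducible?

No

Write g(s) = s^7 + s^6 + 2s^5 + 2s^4 + 2s^3 + s^2 + 1.
Check for roots in GF(3): g(0) = 1; g(1) = 1; g(2) = 0 → root.
g(2) = 0, so (s − 2) divides g(s); g is reducible.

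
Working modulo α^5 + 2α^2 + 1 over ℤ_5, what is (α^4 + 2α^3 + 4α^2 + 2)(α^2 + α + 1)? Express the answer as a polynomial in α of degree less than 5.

2α^4 + 4α^3 + α + 4

Multiply in ℤ_5[α]: (α^4 + 2α^3 + 4α^2 + 2)·(α^2 + α + 1) = α^6 + 3α^5 + 2α^4 + α^3 + α^2 + 2α + 2.
Reduce using α^5 ≡ 3α^2 + 4 (mod α^5 + 2α^2 + 1).
Reduced: 2α^4 + 4α^3 + α + 4.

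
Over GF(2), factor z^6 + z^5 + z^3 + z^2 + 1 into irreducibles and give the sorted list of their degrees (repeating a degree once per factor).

6

Write f(z) = z^6 + z^5 + z^3 + z^2 + 1.
Roots in GF(2): f(0) = 1; f(1) = 1.
Complete factorization: f(z) = (z^6 + z^5 + z^3 + z^2 + 1).
Factor degrees with multiplicity: 6 = 6.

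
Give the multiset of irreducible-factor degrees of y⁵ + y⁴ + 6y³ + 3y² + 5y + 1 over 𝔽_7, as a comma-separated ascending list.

Write h(y) = y⁵ + y⁴ + 6y³ + 3y² + 5y + 1.
Linear factors from roots: (y + 5), (y + 1).
Complete factorization: h(y) = (y + 1)·(y + 5)·(y³ + 2y² + 3y + 3).
Factor degrees with multiplicity: 1 + 1 + 3 = 5.

1, 1, 3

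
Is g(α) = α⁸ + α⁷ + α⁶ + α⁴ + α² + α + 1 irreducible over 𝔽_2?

Yes

Check for roots in 𝔽_2: g(0) = 1; g(1) = 1.
No roots, so no linear factors.
Monic irreducibles of degree 2 over GF(2): α² + α + 1.
None of them divide g (all give nonzero remainder).
Monic irreducibles of degree 3 over GF(2): α³ + α + 1, α³ + α² + 1.
None of them divide g (all give nonzero remainder).
Monic irreducibles of degree 4 over GF(2): α⁴ + α + 1, α⁴ + α³ + 1, α⁴ + α³ + α² + α + 1.
None of them divide g (all give nonzero remainder).
No irreducible factor of degree ≤ 4 exists, so g is irreducible over GF(2).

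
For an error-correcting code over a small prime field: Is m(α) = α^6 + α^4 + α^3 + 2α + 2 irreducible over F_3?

Check for roots in F_3: m(0) = 2; m(1) = 1; m(2) = 1.
No roots, so no linear factors.
Monic irreducibles of degree 2 over GF(3): α^2 + 1, α^2 + α + 2, α^2 + 2α + 2.
None of them divide m (all give nonzero remainder).
Degree-3 irreducible divisors: test the 8 monic irreducibles of degree 3 over GF(3).
None of them divide m (all give nonzero remainder).
No irreducible factor of degree ≤ 3 exists, so m is irreducible over GF(3).

Yes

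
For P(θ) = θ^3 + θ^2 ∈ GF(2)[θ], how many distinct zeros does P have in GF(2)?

2

Evaluate at each of the 2 elements of GF(2):
P(0) = 0 → root; P(1) = 0 → root.
Roots: {0, 1}.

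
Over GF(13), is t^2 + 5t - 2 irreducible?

Write f(t) = t^2 + 5t - 2.
Check each element of GF(13) for a root: f(0)=11, f(1)=4, f(2)=12, f(3)=9, f(4)=8, f(5)=9, f(6)=12, f(7)=4, f(8)=11, f(9)=7, f(10)=5, f(11)=5, f(12)=7.
No roots. A degree-2 polynomial over a field with no linear factor is irreducible.

Yes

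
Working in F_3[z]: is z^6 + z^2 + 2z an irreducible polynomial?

No

Write P(z) = z^6 + z^2 + 2z.
Check for roots in F_3: P(0) = 0 → root; P(1) = 1; P(2) = 0 → root.
P(0) = 0, so (z) divides P(z); P is reducible.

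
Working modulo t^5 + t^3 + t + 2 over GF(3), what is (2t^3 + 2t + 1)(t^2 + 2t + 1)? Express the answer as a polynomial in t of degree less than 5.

Multiply in GF(3)[t]: (2t^3 + 2t + 1)·(t^2 + 2t + 1) = 2t^5 + t^4 + t^3 + 2t^2 + t + 1.
Reduce using t^5 ≡ 2t^3 + 2t + 1 (mod t^5 + t^3 + t + 2).
Reduced: t^4 + 2t^3 + 2t^2 + 2t.

t^4 + 2t^3 + 2t^2 + 2t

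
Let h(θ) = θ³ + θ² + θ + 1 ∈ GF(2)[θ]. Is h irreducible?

No

Check for roots in GF(2): h(0) = 1; h(1) = 0 → root.
h(1) = 0, so (θ − 1) divides h(θ); h is reducible.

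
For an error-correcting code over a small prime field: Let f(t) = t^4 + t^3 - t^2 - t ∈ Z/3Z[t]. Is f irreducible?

No

Check for roots in Z/3Z: f(0) = 0 → root; f(1) = 0 → root; f(2) = 0 → root.
f(0) = 0, so (t) divides f(t); f is reducible.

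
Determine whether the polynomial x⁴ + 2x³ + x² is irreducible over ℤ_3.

Write P(x) = x⁴ + 2x³ + x².
Check for roots in ℤ_3: P(0) = 0 → root; P(1) = 1; P(2) = 0 → root.
P(0) = 0, so (x) divides P(x); P is reducible.

No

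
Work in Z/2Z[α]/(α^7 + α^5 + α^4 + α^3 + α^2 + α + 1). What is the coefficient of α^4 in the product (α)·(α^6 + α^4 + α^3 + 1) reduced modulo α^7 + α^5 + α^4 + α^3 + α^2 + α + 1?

0

Multiply in Z/2Z[α]: (α)·(α^6 + α^4 + α^3 + 1) = α^7 + α^5 + α^4 + α.
Reduce using α^7 ≡ α^5 + α^4 + α^3 + α^2 + α + 1 (mod α^7 + α^5 + α^4 + α^3 + α^2 + α + 1).
Reduced: α^3 + α^2 + 1.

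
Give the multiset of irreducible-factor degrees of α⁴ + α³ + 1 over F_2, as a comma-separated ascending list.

Write h(α) = α⁴ + α³ + 1.
Roots in F_2: h(0) = 1; h(1) = 1.
Complete factorization: h(α) = (α⁴ + α³ + 1).
Factor degrees with multiplicity: 4 = 4.

4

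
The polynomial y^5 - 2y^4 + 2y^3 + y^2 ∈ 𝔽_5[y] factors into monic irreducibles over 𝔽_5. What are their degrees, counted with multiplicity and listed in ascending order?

Write f(y) = y^5 - 2y^4 + 2y^3 + y^2.
Roots in 𝔽_5: f(0) = 0 → root; f(1) = 2; f(2) = 0 → root; f(3) = 4; f(4) = 1.
Linear factors from roots: (y), (y - 2).
Complete factorization: f(y) = (y - 2)·(y)^2·(y^2 + 2).
Factor degrees with multiplicity: 1 + 1 + 1 + 2 = 5.

1, 1, 1, 2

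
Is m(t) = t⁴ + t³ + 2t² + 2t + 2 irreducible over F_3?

Check for roots in F_3: m(0) = 2; m(1) = 2; m(2) = 2.
No roots, so no linear factors.
Monic irreducibles of degree 2 over GF(3): t² + 1, t² + t + 2, t² + 2t + 2.
None of them divide m (all give nonzero remainder).
No irreducible factor of degree ≤ 2 exists, so m is irreducible over GF(3).

Yes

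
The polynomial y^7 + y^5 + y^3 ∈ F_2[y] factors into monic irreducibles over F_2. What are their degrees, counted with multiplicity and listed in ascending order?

Write h(y) = y^7 + y^5 + y^3.
Roots in F_2: h(0) = 0 → root; h(1) = 1.
Linear factors from roots: (y).
Complete factorization: h(y) = (y)^3·(y^2 + y + 1)^2.
Factor degrees with multiplicity: 1 + 1 + 1 + 2 + 2 = 7.

1, 1, 1, 2, 2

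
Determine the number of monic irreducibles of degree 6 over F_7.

Gauss's count: N_{7}(6) = (1/6) Σ_{d|6} μ(6/d)·7^d.
Divisors of 6: 1, 2, 3, 6; μ(6/d) for each: 1, -1, -1, 1.
Σ = 7^1 − 7^2 − 7^3 + 7^6 = 117264.
N = 117264/6 = 19544.

19544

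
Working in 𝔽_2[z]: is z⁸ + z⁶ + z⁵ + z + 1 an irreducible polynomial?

Write h(z) = z⁸ + z⁶ + z⁵ + z + 1.
Check for roots in 𝔽_2: h(0) = 1; h(1) = 1.
No roots, so no linear factors.
Monic irreducibles of degree 2 over GF(2): z² + z + 1.
None of them divide h (all give nonzero remainder).
Monic irreducibles of degree 3 over GF(2): z³ + z + 1, z³ + z² + 1.
None of them divide h (all give nonzero remainder).
Monic irreducibles of degree 4 over GF(2): z⁴ + z + 1, z⁴ + z³ + 1, z⁴ + z³ + z² + z + 1.
None of them divide h (all give nonzero remainder).
No irreducible factor of degree ≤ 4 exists, so h is irreducible over GF(2).

Yes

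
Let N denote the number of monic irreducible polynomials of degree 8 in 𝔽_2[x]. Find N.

x^(2^8) − x is the product of all monic irreducibles of degree dividing 8; Möbius inversion gives N = (1/8) Σ μ(8/d)·2^d.
Divisors of 8: 1, 2, 4, 8; μ(8/d) for each: 0, 0, -1, 1.
Σ = − 2^4 + 2^8 = 240.
N = 240/8 = 30.

30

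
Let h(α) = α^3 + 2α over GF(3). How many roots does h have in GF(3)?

Evaluate at each of the 3 elements of GF(3):
h(0) = 0 → root; h(1) = 0 → root; h(2) = 0 → root.
Roots: {0, 1, 2}.

3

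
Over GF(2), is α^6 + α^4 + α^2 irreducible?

No

Write m(α) = α^6 + α^4 + α^2.
Check for roots in GF(2): m(0) = 0 → root; m(1) = 1.
m(0) = 0, so (α) divides m(α); m is reducible.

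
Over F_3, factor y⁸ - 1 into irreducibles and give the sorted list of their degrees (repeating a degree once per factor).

Write h(y) = y⁸ - 1.
Roots in F_3: h(0) = 2; h(1) = 0 → root; h(2) = 0 → root.
Linear factors from roots: (y - 1), (y + 1).
Complete factorization: h(y) = (y + 1)·(y - 1)·(y² + 1)·(y² + y - 1)·(y² - y - 1).
Factor degrees with multiplicity: 1 + 1 + 2 + 2 + 2 = 8.

1, 1, 2, 2, 2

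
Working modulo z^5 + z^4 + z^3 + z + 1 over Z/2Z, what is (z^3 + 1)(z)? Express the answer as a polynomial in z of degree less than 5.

z^4 + z

Multiply in Z/2Z[z]: (z^3 + 1)·(z) = z^4 + z.
Reduced: z^4 + z.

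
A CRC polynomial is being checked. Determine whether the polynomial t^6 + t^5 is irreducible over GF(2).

Write g(t) = t^6 + t^5.
Check for roots in GF(2): g(0) = 0 → root; g(1) = 0 → root.
g(0) = 0, so (t) divides g(t); g is reducible.

No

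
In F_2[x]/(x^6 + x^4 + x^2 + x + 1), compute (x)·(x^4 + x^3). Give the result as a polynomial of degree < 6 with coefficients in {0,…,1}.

Multiply in F_2[x]: (x)·(x^4 + x^3) = x^5 + x^4.
Reduced: x^5 + x^4.

x^5 + x^4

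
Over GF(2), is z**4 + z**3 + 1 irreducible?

Yes

Write P(z) = z**4 + z**3 + 1.
Check for roots in GF(2): P(0) = 1; P(1) = 1.
No roots, so no linear factors.
Monic irreducibles of degree 2 over GF(2): z**2 + z + 1.
None of them divide P (all give nonzero remainder).
No irreducible factor of degree ≤ 2 exists, so P is irreducible over GF(2).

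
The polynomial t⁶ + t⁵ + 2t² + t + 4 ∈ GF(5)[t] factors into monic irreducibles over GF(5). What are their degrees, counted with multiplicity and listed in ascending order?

Write h(t) = t⁶ + t⁵ + 2t² + t + 4.
Roots in GF(5): h(0) = 4; h(1) = 4; h(2) = 0 → root; h(3) = 2; h(4) = 0 → root.
Linear factors from roots: (t + 3), (t + 1).
Complete factorization: h(t) = (t + 1)·(t + 3)·(t⁴ + 2t³ + 4t² + 3t + 3).
Factor degrees with multiplicity: 1 + 1 + 4 = 6.

1, 1, 4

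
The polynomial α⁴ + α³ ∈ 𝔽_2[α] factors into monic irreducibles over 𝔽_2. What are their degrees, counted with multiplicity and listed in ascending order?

1, 1, 1, 1

Write f(α) = α⁴ + α³.
Roots in 𝔽_2: f(0) = 0 → root; f(1) = 0 → root.
Linear factors from roots: (α), (α + 1).
Complete factorization: f(α) = (α + 1)·(α)^3.
Factor degrees with multiplicity: 1 + 1 + 1 + 1 = 4.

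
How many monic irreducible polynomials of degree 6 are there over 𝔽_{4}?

670

x^(4^6) − x is the product of all monic irreducibles of degree dividing 6; Möbius inversion gives N = (1/6) Σ μ(6/d)·4^d.
Divisors of 6: 1, 2, 3, 6; μ(6/d) for each: 1, -1, -1, 1.
Σ = 4^1 − 4^2 − 4^3 + 4^6 = 4020.
N = 4020/6 = 670.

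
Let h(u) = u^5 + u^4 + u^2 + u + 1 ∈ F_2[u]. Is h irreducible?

Yes

Check for roots in F_2: h(0) = 1; h(1) = 1.
No roots, so no linear factors.
Monic irreducibles of degree 2 over GF(2): u^2 + u + 1.
None of them divide h (all give nonzero remainder).
No irreducible factor of degree ≤ 2 exists, so h is irreducible over GF(2).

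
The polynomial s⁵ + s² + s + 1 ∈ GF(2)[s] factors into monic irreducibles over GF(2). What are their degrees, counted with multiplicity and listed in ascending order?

Write f(s) = s⁵ + s² + s + 1.
Roots in GF(2): f(0) = 1; f(1) = 0 → root.
Linear factors from roots: (s + 1).
Complete factorization: f(s) = (s + 1)^2·(s³ + s + 1).
Factor degrees with multiplicity: 1 + 1 + 3 = 5.

1, 1, 3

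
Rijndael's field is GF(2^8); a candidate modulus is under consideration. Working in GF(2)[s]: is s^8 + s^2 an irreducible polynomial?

Write f(s) = s^8 + s^2.
Check for roots in GF(2): f(0) = 0 → root; f(1) = 0 → root.
f(0) = 0, so (s) divides f(s); f is reducible.

No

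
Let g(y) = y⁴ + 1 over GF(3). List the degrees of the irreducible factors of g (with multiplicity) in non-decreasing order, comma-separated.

Roots in GF(3): g(0) = 1; g(1) = 2; g(2) = 2.
Complete factorization: g(y) = (y² + y + 2)·(y² + 2y + 2).
Factor degrees with multiplicity: 2 + 2 = 4.

2, 2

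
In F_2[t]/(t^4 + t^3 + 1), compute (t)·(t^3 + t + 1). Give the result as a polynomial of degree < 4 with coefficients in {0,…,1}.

Multiply in F_2[t]: (t)·(t^3 + t + 1) = t^4 + t^2 + t.
Reduce using t^4 ≡ t^3 + 1 (mod t^4 + t^3 + 1).
Reduced: t^3 + t^2 + t + 1.

t^3 + t^2 + t + 1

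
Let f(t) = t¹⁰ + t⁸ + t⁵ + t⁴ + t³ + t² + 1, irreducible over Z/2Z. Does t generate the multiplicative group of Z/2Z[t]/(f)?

Yes

|GF(2^10)^×| = 2^10 − 1 = 1023. Prime factorization: 1023 = 3·11·31.
f is primitive ⇔ t has order 1023 in GF(2)[t]/(f), i.e. t^(1023/q) ≠ 1 for each prime q | 1023.
t^(341) mod f = t⁹ + t⁸ + t⁷ + t⁶ + t⁵ + t⁴ + 1.
t^(93) mod f = t⁷ + t⁵ + t⁴ + t³ + t² + t.
t^(33) mod f = t⁹ + t⁸ + t⁷ + t⁴ + 1.
None equal 1, so t has full order 1023; f is primitive.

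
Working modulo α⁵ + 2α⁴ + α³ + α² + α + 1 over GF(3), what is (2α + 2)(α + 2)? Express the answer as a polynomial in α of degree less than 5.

Multiply in GF(3)[α]: (2α + 2)·(α + 2) = 2α² + 1.
Reduced: 2α² + 1.

2α^2 + 1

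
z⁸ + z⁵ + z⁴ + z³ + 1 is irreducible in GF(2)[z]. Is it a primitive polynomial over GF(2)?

Write f(z) = z⁸ + z⁵ + z⁴ + z³ + 1.
|GF(2^8)^×| = 2^8 − 1 = 255. Prime factorization: 255 = 3·5·17.
f is primitive ⇔ z has order 255 in GF(2)[z]/(f), i.e. z^(255/q) ≠ 1 for each prime q | 255.
z^(85) mod f = 1
z^(51) mod f = 1
z^(15) mod f = z⁶ + z³ + z² + z.
Since z^(85) = 1, the order of z divides 85 < 255; not primitive.

No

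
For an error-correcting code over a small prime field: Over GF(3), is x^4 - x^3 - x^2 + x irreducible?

No

Write m(x) = x^4 - x^3 - x^2 + x.
Check for roots in GF(3): m(0) = 0 → root; m(1) = 0 → root; m(2) = 0 → root.
m(0) = 0, so (x) divides m(x); m is reducible.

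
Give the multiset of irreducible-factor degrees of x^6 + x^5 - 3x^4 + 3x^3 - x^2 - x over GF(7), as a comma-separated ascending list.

Write f(x) = x^6 + x^5 - 3x^4 + 3x^3 - x^2 - x.
Linear factors from roots: (x), (x - 1), (x - 3), (x + 2).
Complete factorization: f(x) = (x)·(x + 2)·(x - 3)·(x - 1)·(x^2 + 3x + 1).
Factor degrees with multiplicity: 1 + 1 + 1 + 1 + 2 = 6.

1, 1, 1, 1, 2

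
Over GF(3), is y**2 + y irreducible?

Write f(y) = y**2 + y.
Check for roots in GF(3): f(0) = 0 → root; f(1) = 2; f(2) = 0 → root.
f(0) = 0, so (y) divides f(y); f is reducible.

No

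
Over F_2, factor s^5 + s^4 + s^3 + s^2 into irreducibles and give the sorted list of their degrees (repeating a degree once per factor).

1, 1, 1, 1, 1

Write h(s) = s^5 + s^4 + s^3 + s^2.
Roots in F_2: h(0) = 0 → root; h(1) = 0 → root.
Linear factors from roots: (s), (s + 1).
Complete factorization: h(s) = (s)^2·(s + 1)^3.
Factor degrees with multiplicity: 1 + 1 + 1 + 1 + 1 = 5.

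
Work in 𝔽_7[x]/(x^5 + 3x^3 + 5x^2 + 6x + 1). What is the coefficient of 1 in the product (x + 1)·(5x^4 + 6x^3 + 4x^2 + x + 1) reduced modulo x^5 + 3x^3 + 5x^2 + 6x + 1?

Multiply in 𝔽_7[x]: (x + 1)·(5x^4 + 6x^3 + 4x^2 + x + 1) = 5x^5 + 4x^4 + 3x^3 + 5x^2 + 2x + 1.
Reduce using x^5 ≡ 4x^3 + 2x^2 + x + 6 (mod x^5 + 3x^3 + 5x^2 + 6x + 1).
Reduced: 4x^4 + 2x^3 + x^2 + 3.

3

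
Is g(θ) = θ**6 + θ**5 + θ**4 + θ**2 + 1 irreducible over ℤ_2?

Check for roots in ℤ_2: g(0) = 1; g(1) = 1.
No roots, so no linear factors.
Monic irreducibles of degree 2 over GF(2): θ**2 + θ + 1.
None of them divide g (all give nonzero remainder).
Monic irreducibles of degree 3 over GF(2): θ**3 + θ + 1, θ**3 + θ**2 + 1.
None of them divide g (all give nonzero remainder).
No irreducible factor of degree ≤ 3 exists, so g is irreducible over GF(2).

Yes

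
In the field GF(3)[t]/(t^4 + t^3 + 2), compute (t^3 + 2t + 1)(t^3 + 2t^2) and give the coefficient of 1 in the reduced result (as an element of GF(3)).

1

Multiply in GF(3)[t]: (t^3 + 2t + 1)·(t^3 + 2t^2) = t^6 + 2t^5 + 2t^4 + 2t^3 + 2t^2.
Reduce using t^4 ≡ 2t^3 + 1 (mod t^4 + t^3 + 2).
Reduced: t^3 + t + 1.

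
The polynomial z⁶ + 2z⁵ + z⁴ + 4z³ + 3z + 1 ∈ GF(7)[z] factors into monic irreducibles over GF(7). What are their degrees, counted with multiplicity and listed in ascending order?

1, 1, 2, 2

Write h(z) = z⁶ + 2z⁵ + z⁴ + 4z³ + 3z + 1.
Linear factors from roots: (z + 4), (z + 2).
Complete factorization: h(z) = (z + 2)·(z + 4)·(z² + z + 3)·(z² + 2z + 5).
Factor degrees with multiplicity: 1 + 1 + 2 + 2 = 6.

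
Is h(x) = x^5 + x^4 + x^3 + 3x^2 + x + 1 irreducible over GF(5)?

Yes

Check for roots in GF(5): h(0) = 1; h(1) = 3; h(2) = 1; h(3) = 2; h(4) = 2.
No roots, so no linear factors.
Degree-2 irreducible divisors: test the 10 monic irreducibles of degree 2 over GF(5).
None of them divide h (all give nonzero remainder).
No irreducible factor of degree ≤ 2 exists, so h is irreducible over GF(5).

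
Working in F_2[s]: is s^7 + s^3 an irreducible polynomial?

Write P(s) = s^7 + s^3.
Check for roots in F_2: P(0) = 0 → root; P(1) = 0 → root.
P(0) = 0, so (s) divides P(s); P is reducible.

No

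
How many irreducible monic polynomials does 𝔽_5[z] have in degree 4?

150

The number of monic irreducibles of degree 4 over GF(5) is (1/4)·Σ_{d∣4} μ(4/d) 5^d.
Divisors of 4: 1, 2, 4; μ(4/d) for each: 0, -1, 1.
Σ = − 5^2 + 5^4 = 600.
N = 600/4 = 150.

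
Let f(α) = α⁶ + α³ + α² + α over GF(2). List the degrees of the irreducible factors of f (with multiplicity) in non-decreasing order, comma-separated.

Roots in GF(2): f(0) = 0 → root; f(1) = 0 → root.
Linear factors from roots: (α), (α + 1).
Complete factorization: f(α) = (α)·(α + 1)^2·(α³ + α + 1).
Factor degrees with multiplicity: 1 + 1 + 1 + 3 = 6.

1, 1, 1, 3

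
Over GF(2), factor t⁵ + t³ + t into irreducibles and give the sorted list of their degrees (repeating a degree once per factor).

1, 2, 2

Write g(t) = t⁵ + t³ + t.
Roots in GF(2): g(0) = 0 → root; g(1) = 1.
Linear factors from roots: (t).
Complete factorization: g(t) = (t)·(t² + t + 1)^2.
Factor degrees with multiplicity: 1 + 2 + 2 = 5.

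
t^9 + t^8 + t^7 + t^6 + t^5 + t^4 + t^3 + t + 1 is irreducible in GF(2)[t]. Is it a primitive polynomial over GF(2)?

Write f(t) = t^9 + t^8 + t^7 + t^6 + t^5 + t^4 + t^3 + t + 1.
|GF(2^9)^×| = 2^9 − 1 = 511. Prime factorization: 511 = 7·73.
f is primitive ⇔ t has order 511 in GF(2)[t]/(f), i.e. t^(511/q) ≠ 1 for each prime q | 511.
t^(73) mod f = t^6 + t^5 + t^2.
t^(7) mod f = t^7.
None equal 1, so t has full order 511; f is primitive.

Yes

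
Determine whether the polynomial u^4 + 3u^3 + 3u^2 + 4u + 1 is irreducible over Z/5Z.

Yes

Write h(u) = u^4 + 3u^3 + 3u^2 + 4u + 1.
Check for roots in Z/5Z: h(0) = 1; h(1) = 2; h(2) = 1; h(3) = 2; h(4) = 3.
No roots, so no linear factors.
Degree-2 irreducible divisors: test the 10 monic irreducibles of degree 2 over GF(5).
None of them divide h (all give nonzero remainder).
No irreducible factor of degree ≤ 2 exists, so h is irreducible over GF(5).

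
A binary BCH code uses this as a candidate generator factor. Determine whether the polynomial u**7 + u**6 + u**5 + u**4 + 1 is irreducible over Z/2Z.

Yes

Write f(u) = u**7 + u**6 + u**5 + u**4 + 1.
Check for roots in Z/2Z: f(0) = 1; f(1) = 1.
No roots, so no linear factors.
Monic irreducibles of degree 2 over GF(2): u**2 + u + 1.
None of them divide f (all give nonzero remainder).
Monic irreducibles of degree 3 over GF(2): u**3 + u + 1, u**3 + u**2 + 1.
None of them divide f (all give nonzero remainder).
No irreducible factor of degree ≤ 3 exists, so f is irreducible over GF(2).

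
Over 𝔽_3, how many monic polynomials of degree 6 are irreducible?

116

x^(3^6) − x is the product of all monic irreducibles of degree dividing 6; Möbius inversion gives N = (1/6) Σ μ(6/d)·3^d.
Divisors of 6: 1, 2, 3, 6; μ(6/d) for each: 1, -1, -1, 1.
Σ = 3^1 − 3^2 − 3^3 + 3^6 = 696.
N = 696/6 = 116.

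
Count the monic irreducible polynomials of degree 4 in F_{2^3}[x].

1008

Gauss's count: N_{8}(4) = (1/4) Σ_{d|4} μ(4/d)·8^d.
Divisors of 4: 1, 2, 4; μ(4/d) for each: 0, -1, 1.
Σ = − 8^2 + 8^4 = 4032.
N = 4032/4 = 1008.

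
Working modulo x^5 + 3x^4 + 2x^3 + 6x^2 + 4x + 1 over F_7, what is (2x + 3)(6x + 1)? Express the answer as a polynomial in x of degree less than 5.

Multiply in F_7[x]: (2x + 3)·(6x + 1) = 5x^2 + 6x + 3.
Reduced: 5x^2 + 6x + 3.

5x^2 + 6x + 3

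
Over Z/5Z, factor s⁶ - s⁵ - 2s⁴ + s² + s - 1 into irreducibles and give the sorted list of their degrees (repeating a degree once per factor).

Write h(s) = s⁶ - s⁵ - 2s⁴ + s² + s - 1.
Roots in Z/5Z: h(0) = 4; h(1) = 4; h(2) = 0 → root; h(3) = 0 → root; h(4) = 4.
Linear factors from roots: (s - 2), (s + 2).
Complete factorization: h(s) = (s + 2)·(s - 2)·(s⁴ - s³ + 2s² + s - 1).
Factor degrees with multiplicity: 1 + 1 + 4 = 6.

1, 1, 4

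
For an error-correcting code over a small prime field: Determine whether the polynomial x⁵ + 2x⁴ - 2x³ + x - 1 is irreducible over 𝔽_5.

Yes

Write g(x) = x⁵ + 2x⁴ - 2x³ + x - 1.
Check for roots in 𝔽_5: g(0) = 4; g(1) = 1; g(2) = 4; g(3) = 3; g(4) = 1.
No roots, so no linear factors.
Degree-2 irreducible divisors: test the 10 monic irreducibles of degree 2 over GF(5).
None of them divide g (all give nonzero remainder).
No irreducible factor of degree ≤ 2 exists, so g is irreducible over GF(5).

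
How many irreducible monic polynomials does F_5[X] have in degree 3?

40

By the necklace-counting formula, N_5(3) = (1/3) Σ_{d|3} μ(3/d)·5^d.
Divisors of 3: 1, 3; μ(3/d) for each: -1, 1.
Σ = − 5^1 + 5^3 = 120.
N = 120/3 = 40.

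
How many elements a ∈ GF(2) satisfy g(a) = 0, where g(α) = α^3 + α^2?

Evaluate at each of the 2 elements of GF(2):
g(0) = 0 → root; g(1) = 0 → root.
Roots: {0, 1}.

2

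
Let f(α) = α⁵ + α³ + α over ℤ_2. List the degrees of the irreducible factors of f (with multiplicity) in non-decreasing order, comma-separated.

Roots in ℤ_2: f(0) = 0 → root; f(1) = 1.
Linear factors from roots: (α).
Complete factorization: f(α) = (α)·(α² + α + 1)^2.
Factor degrees with multiplicity: 1 + 2 + 2 = 5.

1, 2, 2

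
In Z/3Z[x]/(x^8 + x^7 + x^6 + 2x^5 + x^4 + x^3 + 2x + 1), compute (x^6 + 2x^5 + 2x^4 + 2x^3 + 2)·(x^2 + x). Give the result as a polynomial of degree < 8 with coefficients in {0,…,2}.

2x^7 + 2x^5 + x^4 + 2x^3 + 2x^2 + 2

Multiply in Z/3Z[x]: (x^6 + 2x^5 + 2x^4 + 2x^3 + 2)·(x^2 + x) = x^8 + x^6 + x^5 + 2x^4 + 2x^2 + 2x.
Reduce using x^8 ≡ 2x^7 + 2x^6 + x^5 + 2x^4 + 2x^3 + x + 2 (mod x^8 + x^7 + x^6 + 2x^5 + x^4 + x^3 + 2x + 1).
Reduced: 2x^7 + 2x^5 + x^4 + 2x^3 + 2x^2 + 2.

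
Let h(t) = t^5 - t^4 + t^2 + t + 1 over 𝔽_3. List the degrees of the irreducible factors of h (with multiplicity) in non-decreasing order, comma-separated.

1, 4

Roots in 𝔽_3: h(0) = 1; h(1) = 0 → root; h(2) = 2.
Linear factors from roots: (t - 1).
Complete factorization: h(t) = (t - 1)·(t^4 + t - 1).
Factor degrees with multiplicity: 1 + 4 = 5.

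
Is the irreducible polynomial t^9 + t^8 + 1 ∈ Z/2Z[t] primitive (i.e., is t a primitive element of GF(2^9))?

Write f(t) = t^9 + t^8 + 1.
|GF(2^9)^×| = 2^9 − 1 = 511. Prime factorization: 511 = 7·73.
f is primitive ⇔ t has order 511 in GF(2)[t]/(f), i.e. t^(511/q) ≠ 1 for each prime q | 511.
t^(73) mod f = 1
t^(7) mod f = t^7.
Since t^(73) = 1, the order of t divides 73 < 511; not primitive.

No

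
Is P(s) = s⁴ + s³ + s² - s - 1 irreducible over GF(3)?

Check for roots in GF(3): P(0) = 2; P(1) = 1; P(2) = 1.
No roots, so no linear factors.
Monic irreducibles of degree 2 over GF(3): s² + 1, s² + s - 1, s² - s - 1.
None of them divide P (all give nonzero remainder).
No irreducible factor of degree ≤ 2 exists, so P is irreducible over GF(3).

Yes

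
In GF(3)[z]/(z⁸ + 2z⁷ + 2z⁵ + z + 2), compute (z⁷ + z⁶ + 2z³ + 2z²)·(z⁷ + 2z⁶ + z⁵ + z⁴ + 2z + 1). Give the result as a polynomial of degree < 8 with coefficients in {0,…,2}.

Multiply in GF(3)[z]: (z⁷ + z⁶ + 2z³ + 2z²)·(z⁷ + 2z⁶ + z⁵ + z⁴ + 2z + 1) = z¹⁴ + 2z¹¹ + 2z⁸ + z⁷ + z⁴ + 2z².
Reduce using z⁸ ≡ z⁷ + z⁵ + 2z + 1 (mod z⁸ + 2z⁷ + 2z⁵ + z + 2).
Reduced: 2z⁷ + z⁴ + 2z³ + z².

2z^7 + z^4 + 2z^3 + z^2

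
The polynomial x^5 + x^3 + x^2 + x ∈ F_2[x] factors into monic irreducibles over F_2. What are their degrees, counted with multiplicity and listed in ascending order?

Write h(x) = x^5 + x^3 + x^2 + x.
Roots in F_2: h(0) = 0 → root; h(1) = 0 → root.
Linear factors from roots: (x), (x + 1).
Complete factorization: h(x) = (x)·(x + 1)·(x^3 + x^2 + 1).
Factor degrees with multiplicity: 1 + 1 + 3 = 5.

1, 1, 3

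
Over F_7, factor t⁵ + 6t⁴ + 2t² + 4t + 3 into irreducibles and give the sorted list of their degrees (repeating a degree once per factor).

Write g(t) = t⁵ + 6t⁴ + 2t² + 4t + 3.
Linear factors from roots: (t + 5), (t + 3).
Complete factorization: g(t) = (t + 3)·(t + 5)·(t³ + 5t² + t + 3).
Factor degrees with multiplicity: 1 + 1 + 3 = 5.

1, 1, 3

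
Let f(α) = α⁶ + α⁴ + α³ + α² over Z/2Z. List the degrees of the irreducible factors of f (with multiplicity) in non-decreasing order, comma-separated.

Roots in Z/2Z: f(0) = 0 → root; f(1) = 0 → root.
Linear factors from roots: (α), (α + 1).
Complete factorization: f(α) = (α + 1)·(α)^2·(α³ + α² + 1).
Factor degrees with multiplicity: 1 + 1 + 1 + 3 = 6.

1, 1, 1, 3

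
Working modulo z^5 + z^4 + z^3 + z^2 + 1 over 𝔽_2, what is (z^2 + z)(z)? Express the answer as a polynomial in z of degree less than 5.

Multiply in 𝔽_2[z]: (z^2 + z)·(z) = z^3 + z^2.
Reduced: z^3 + z^2.

z^3 + z^2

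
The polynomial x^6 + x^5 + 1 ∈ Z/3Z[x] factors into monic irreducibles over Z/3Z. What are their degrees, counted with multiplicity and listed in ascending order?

1, 2, 3

Write h(x) = x^6 + x^5 + 1.
Roots in Z/3Z: h(0) = 1; h(1) = 0 → root; h(2) = 1.
Linear factors from roots: (x + 2).
Complete factorization: h(x) = (x + 2)·(x^2 + x + 2)·(x^3 + x^2 + 2x + 1).
Factor degrees with multiplicity: 1 + 2 + 3 = 6.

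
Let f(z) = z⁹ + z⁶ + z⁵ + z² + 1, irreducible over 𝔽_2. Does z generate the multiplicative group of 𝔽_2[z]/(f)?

|GF(2^9)^×| = 2^9 − 1 = 511. Prime factorization: 511 = 7·73.
f is primitive ⇔ z has order 511 in GF(2)[z]/(f), i.e. z^(511/q) ≠ 1 for each prime q | 511.
z^(73) mod f = 1
z^(7) mod f = z⁷.
Since z^(73) = 1, the order of z divides 73 < 511; not primitive.

No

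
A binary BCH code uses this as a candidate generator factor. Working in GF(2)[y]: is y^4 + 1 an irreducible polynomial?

No

Write h(y) = y^4 + 1.
Check for roots in GF(2): h(0) = 1; h(1) = 0 → root.
h(1) = 0, so (y − 1) divides h(y); h is reducible.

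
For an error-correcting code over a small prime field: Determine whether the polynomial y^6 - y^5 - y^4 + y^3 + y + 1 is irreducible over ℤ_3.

Write h(y) = y^6 - y^5 - y^4 + y^3 + y + 1.
Check for roots in ℤ_3: h(0) = 1; h(1) = 2; h(2) = 0 → root.
h(2) = 0, so (y − 2) divides h(y); h is reducible.

No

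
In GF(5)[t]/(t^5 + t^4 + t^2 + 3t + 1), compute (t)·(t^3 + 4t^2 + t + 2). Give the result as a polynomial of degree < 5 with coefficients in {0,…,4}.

Multiply in GF(5)[t]: (t)·(t^3 + 4t^2 + t + 2) = t^4 + 4t^3 + t^2 + 2t.
Reduced: t^4 + 4t^3 + t^2 + 2t.

t^4 + 4t^3 + t^2 + 2t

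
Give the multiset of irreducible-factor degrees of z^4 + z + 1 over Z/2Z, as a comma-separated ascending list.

Write f(z) = z^4 + z + 1.
Roots in Z/2Z: f(0) = 1; f(1) = 1.
Complete factorization: f(z) = (z^4 + z + 1).
Factor degrees with multiplicity: 4 = 4.

4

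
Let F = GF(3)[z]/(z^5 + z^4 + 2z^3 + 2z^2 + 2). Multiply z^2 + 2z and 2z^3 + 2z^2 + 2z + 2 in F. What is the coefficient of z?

Multiply in GF(3)[z]: (z^2 + 2z)·(2z^3 + 2z^2 + 2z + 2) = 2z^5 + z.
Reduce using z^5 ≡ 2z^4 + z^3 + z^2 + 1 (mod z^5 + z^4 + 2z^3 + 2z^2 + 2).
Reduced: z^4 + 2z^3 + 2z^2 + z + 2.

1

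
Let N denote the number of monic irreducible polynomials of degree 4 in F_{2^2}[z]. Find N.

By the necklace-counting formula, N_4(4) = (1/4) Σ_{d|4} μ(4/d)·4^d.
Divisors of 4: 1, 2, 4; μ(4/d) for each: 0, -1, 1.
Σ = − 4^2 + 4^4 = 240.
N = 240/4 = 60.

60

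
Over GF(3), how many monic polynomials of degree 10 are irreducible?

5880

The number of monic irreducibles of degree 10 over GF(3) is (1/10)·Σ_{d∣10} μ(10/d) 3^d.
Divisors of 10: 1, 2, 5, 10; μ(10/d) for each: 1, -1, -1, 1.
Σ = 3^1 − 3^2 − 3^5 + 3^10 = 58800.
N = 58800/10 = 5880.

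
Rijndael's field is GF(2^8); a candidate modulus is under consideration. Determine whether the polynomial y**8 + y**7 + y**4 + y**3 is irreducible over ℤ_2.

No

Write g(y) = y**8 + y**7 + y**4 + y**3.
Check for roots in ℤ_2: g(0) = 0 → root; g(1) = 0 → root.
g(0) = 0, so (y) divides g(y); g is reducible.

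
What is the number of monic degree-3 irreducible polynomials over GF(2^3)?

168

The number of monic irreducibles of degree 3 over GF(8) is (1/3)·Σ_{d∣3} μ(3/d) 8^d.
Divisors of 3: 1, 3; μ(3/d) for each: -1, 1.
Σ = − 8^1 + 8^3 = 504.
N = 504/3 = 168.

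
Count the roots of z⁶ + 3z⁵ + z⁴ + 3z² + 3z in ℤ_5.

2

Write g(z) = z⁶ + 3z⁵ + z⁴ + 3z² + 3z.
Evaluate at each of the 5 elements of ℤ_5:
g(0) = 0 → root; g(1) = 1; g(2) = 4; g(3) = 0 → root; g(4) = 4.
Roots: {0, 3}.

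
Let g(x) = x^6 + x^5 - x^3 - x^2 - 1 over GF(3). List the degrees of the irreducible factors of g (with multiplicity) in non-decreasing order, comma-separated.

Roots in GF(3): g(0) = 2; g(1) = 2; g(2) = 2.
Complete factorization: g(x) = (x^6 + x^5 - x^3 - x^2 - 1).
Factor degrees with multiplicity: 6 = 6.

6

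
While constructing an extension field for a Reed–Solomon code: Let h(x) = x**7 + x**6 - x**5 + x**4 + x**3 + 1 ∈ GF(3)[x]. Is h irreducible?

Check for roots in GF(3): h(0) = 1; h(1) = 1; h(2) = 2.
No roots, so no linear factors.
Monic irreducibles of degree 2 over GF(3): x**2 + 1, x**2 + x - 1, x**2 - x - 1.
None of them divide h (all give nonzero remainder).
Degree-3 irreducible divisors: test the 8 monic irreducibles of degree 3 over GF(3).
None of them divide h (all give nonzero remainder).
No irreducible factor of degree ≤ 3 exists, so h is irreducible over GF(3).

Yes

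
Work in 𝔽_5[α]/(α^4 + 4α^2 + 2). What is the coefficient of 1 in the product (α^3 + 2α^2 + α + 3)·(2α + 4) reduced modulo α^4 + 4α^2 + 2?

3

Multiply in 𝔽_5[α]: (α^3 + 2α^2 + α + 3)·(2α + 4) = 2α^4 + 3α^3 + 2.
Reduce using α^4 ≡ α^2 + 3 (mod α^4 + 4α^2 + 2).
Reduced: 3α^3 + 2α^2 + 3.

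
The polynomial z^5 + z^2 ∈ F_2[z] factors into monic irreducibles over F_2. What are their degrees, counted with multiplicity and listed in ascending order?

1, 1, 1, 2

Write f(z) = z^5 + z^2.
Roots in F_2: f(0) = 0 → root; f(1) = 0 → root.
Linear factors from roots: (z), (z + 1).
Complete factorization: f(z) = (z + 1)·(z)^2·(z^2 + z + 1).
Factor degrees with multiplicity: 1 + 1 + 1 + 2 = 5.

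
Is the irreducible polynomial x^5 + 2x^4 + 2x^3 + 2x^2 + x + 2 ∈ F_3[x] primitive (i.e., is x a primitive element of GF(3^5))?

Write f(x) = x^5 + 2x^4 + 2x^3 + 2x^2 + x + 2.
|GF(3^5)^×| = 3^5 − 1 = 242. Prime factorization: 242 = 2·11^2.
f is primitive ⇔ x has order 242 in GF(3)[x]/(f), i.e. x^(242/q) ≠ 1 for each prime q | 242.
x^(121) mod f = 1
x^(22) mod f = x^4 + x^2 + 2x.
Since x^(121) = 1, the order of x divides 121 < 242; not primitive.

No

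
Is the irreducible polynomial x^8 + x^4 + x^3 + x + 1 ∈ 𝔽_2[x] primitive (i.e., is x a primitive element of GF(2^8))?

No

Write f(x) = x^8 + x^4 + x^3 + x + 1.
|GF(2^8)^×| = 2^8 − 1 = 255. Prime factorization: 255 = 3·5·17.
f is primitive ⇔ x has order 255 in GF(2)[x]/(f), i.e. x^(255/q) ≠ 1 for each prime q | 255.
x^(85) mod f = x^7 + x^5 + x^4 + x^3 + x^2 + 1.
x^(51) mod f = 1
x^(15) mod f = x^5 + x^3 + x^2 + x + 1.
Since x^(51) = 1, the order of x divides 51 < 255; not primitive.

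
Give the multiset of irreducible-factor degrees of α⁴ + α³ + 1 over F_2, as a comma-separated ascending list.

4

Write f(α) = α⁴ + α³ + 1.
Roots in F_2: f(0) = 1; f(1) = 1.
Complete factorization: f(α) = (α⁴ + α³ + 1).
Factor degrees with multiplicity: 4 = 4.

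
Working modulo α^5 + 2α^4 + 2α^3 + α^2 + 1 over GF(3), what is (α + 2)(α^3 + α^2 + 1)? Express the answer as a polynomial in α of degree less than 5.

α^4 + 2α^2 + α + 2

Multiply in GF(3)[α]: (α + 2)·(α^3 + α^2 + 1) = α^4 + 2α^2 + α + 2.
Reduced: α^4 + 2α^2 + α + 2.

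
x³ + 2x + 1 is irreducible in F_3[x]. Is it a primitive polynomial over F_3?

Yes

Write f(x) = x³ + 2x + 1.
|GF(3^3)^×| = 3^3 − 1 = 26. Prime factorization: 26 = 2·13.
f is primitive ⇔ x has order 26 in GF(3)[x]/(f), i.e. x^(26/q) ≠ 1 for each prime q | 26.
x^(13) mod f = 2.
x^(2) mod f = x².
None equal 1, so x has full order 26; f is primitive.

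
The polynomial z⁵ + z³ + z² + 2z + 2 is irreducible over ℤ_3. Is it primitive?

Write f(z) = z⁵ + z³ + z² + 2z + 2.
|GF(3^5)^×| = 3^5 − 1 = 242. Prime factorization: 242 = 2·11^2.
f is primitive ⇔ z has order 242 in GF(3)[z]/(f), i.e. z^(242/q) ≠ 1 for each prime q | 242.
z^(121) mod f = 1
z^(22) mod f = 2z + 1.
Since z^(121) = 1, the order of z divides 121 < 242; not primitive.

No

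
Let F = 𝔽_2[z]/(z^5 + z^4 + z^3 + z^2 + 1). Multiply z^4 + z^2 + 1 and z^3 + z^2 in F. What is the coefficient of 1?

Multiply in 𝔽_2[z]: (z^4 + z^2 + 1)·(z^3 + z^2) = z^7 + z^6 + z^5 + z^4 + z^3 + z^2.
Reduce using z^5 ≡ z^4 + z^3 + z^2 + 1 (mod z^5 + z^4 + z^3 + z^2 + 1).
Reduced: z^3.

0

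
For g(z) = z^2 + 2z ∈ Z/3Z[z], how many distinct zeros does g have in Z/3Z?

Evaluate at each of the 3 elements of Z/3Z:
g(0) = 0 → root; g(1) = 0 → root; g(2) = 2.
Roots: {0, 1}.

2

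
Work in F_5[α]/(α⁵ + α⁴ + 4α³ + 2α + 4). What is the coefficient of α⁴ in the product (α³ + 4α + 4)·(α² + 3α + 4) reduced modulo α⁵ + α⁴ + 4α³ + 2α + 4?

Multiply in F_5[α]: (α³ + 4α + 4)·(α² + 3α + 4) = α⁵ + 3α⁴ + 3α³ + α² + 3α + 1.
Reduce using α⁵ ≡ 4α⁴ + α³ + 3α + 1 (mod α⁵ + α⁴ + 4α³ + 2α + 4).
Reduced: 2α⁴ + 4α³ + α² + α + 2.

2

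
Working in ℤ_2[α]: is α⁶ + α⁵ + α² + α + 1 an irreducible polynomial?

Write h(α) = α⁶ + α⁵ + α² + α + 1.
Check for roots in ℤ_2: h(0) = 1; h(1) = 1.
No roots, so no linear factors.
Monic irreducibles of degree 2 over GF(2): α² + α + 1.
None of them divide h (all give nonzero remainder).
Monic irreducibles of degree 3 over GF(2): α³ + α + 1, α³ + α² + 1.
None of them divide h (all give nonzero remainder).
No irreducible factor of degree ≤ 3 exists, so h is irreducible over GF(2).

Yes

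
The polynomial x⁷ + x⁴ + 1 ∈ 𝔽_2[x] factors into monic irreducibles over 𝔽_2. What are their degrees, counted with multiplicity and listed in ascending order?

Write f(x) = x⁷ + x⁴ + 1.
Roots in 𝔽_2: f(0) = 1; f(1) = 1.
Complete factorization: f(x) = (x⁷ + x⁴ + 1).
Factor degrees with multiplicity: 7 = 7.

7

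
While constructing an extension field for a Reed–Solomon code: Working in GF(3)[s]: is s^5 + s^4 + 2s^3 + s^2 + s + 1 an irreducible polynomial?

Yes

Write m(s) = s^5 + s^4 + 2s^3 + s^2 + s + 1.
Check for roots in GF(3): m(0) = 1; m(1) = 1; m(2) = 2.
No roots, so no linear factors.
Monic irreducibles of degree 2 over GF(3): s^2 + 1, s^2 + s + 2, s^2 + 2s + 2.
None of them divide m (all give nonzero remainder).
No irreducible factor of degree ≤ 2 exists, so m is irreducible over GF(3).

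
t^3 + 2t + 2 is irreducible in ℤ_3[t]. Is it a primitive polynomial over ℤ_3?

No

Write f(t) = t^3 + 2t + 2.
|GF(3^3)^×| = 3^3 − 1 = 26. Prime factorization: 26 = 2·13.
f is primitive ⇔ t has order 26 in GF(3)[t]/(f), i.e. t^(26/q) ≠ 1 for each prime q | 26.
t^(13) mod f = 1
t^(2) mod f = t^2.
Since t^(13) = 1, the order of t divides 13 < 26; not primitive.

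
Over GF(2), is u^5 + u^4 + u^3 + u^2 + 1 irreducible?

Write P(u) = u^5 + u^4 + u^3 + u^2 + 1.
Check for roots in GF(2): P(0) = 1; P(1) = 1.
No roots, so no linear factors.
Monic irreducibles of degree 2 over GF(2): u^2 + u + 1.
None of them divide P (all give nonzero remainder).
No irreducible factor of degree ≤ 2 exists, so P is irreducible over GF(2).

Yes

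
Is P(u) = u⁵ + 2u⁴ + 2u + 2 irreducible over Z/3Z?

Yes

Check for roots in Z/3Z: P(0) = 2; P(1) = 1; P(2) = 1.
No roots, so no linear factors.
Monic irreducibles of degree 2 over GF(3): u² + 1, u² + u + 2, u² + 2u + 2.
None of them divide P (all give nonzero remainder).
No irreducible factor of degree ≤ 2 exists, so P is irreducible over GF(3).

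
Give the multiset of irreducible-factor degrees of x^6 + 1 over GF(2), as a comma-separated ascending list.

Write h(x) = x^6 + 1.
Roots in GF(2): h(0) = 1; h(1) = 0 → root.
Linear factors from roots: (x + 1).
Complete factorization: h(x) = (x + 1)^2·(x^2 + x + 1)^2.
Factor degrees with multiplicity: 1 + 1 + 2 + 2 = 6.

1, 1, 2, 2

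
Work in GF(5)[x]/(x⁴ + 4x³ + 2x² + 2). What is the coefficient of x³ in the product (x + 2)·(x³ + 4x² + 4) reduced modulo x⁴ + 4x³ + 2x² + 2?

2

Multiply in GF(5)[x]: (x + 2)·(x³ + 4x² + 4) = x⁴ + x³ + 3x² + 4x + 3.
Reduce using x⁴ ≡ x³ + 3x² + 3 (mod x⁴ + 4x³ + 2x² + 2).
Reduced: 2x³ + x² + 4x + 1.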